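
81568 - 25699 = 55869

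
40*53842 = 2153680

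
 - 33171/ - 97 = 33171/97 = 341.97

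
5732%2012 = 1708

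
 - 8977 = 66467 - 75444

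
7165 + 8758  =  15923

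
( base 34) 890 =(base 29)bad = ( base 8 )22522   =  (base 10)9554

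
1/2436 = 1/2436 = 0.00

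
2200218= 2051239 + 148979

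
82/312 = 41/156 = 0.26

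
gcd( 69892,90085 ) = 1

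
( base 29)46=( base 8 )172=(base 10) 122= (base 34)3K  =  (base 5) 442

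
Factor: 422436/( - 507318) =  - 214/257 = -2^1* 107^1*257^ (-1 ) 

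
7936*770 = 6110720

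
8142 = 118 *69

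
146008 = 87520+58488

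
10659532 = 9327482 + 1332050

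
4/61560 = 1/15390 = 0.00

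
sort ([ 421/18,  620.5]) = [ 421/18, 620.5]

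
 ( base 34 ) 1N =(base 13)45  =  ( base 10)57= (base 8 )71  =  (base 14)41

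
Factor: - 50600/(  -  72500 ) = 2^1*5^( - 2 )*11^1*23^1*29^( - 1 )=506/725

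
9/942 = 3/314 =0.01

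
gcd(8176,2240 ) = 112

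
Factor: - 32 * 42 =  - 1344 = - 2^6 * 3^1*7^1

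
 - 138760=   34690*( - 4)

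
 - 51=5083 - 5134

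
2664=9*296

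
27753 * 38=1054614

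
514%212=90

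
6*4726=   28356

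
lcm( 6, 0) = 0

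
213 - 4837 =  - 4624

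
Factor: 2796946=2^1*1398473^1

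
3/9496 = 3/9496 = 0.00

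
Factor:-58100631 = - 3^1*1319^1*14683^1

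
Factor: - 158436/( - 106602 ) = 2^1*3^4 * 109^ (-1) = 162/109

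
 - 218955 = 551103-770058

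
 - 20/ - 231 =20/231=0.09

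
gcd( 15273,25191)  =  9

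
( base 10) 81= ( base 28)2p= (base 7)144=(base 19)45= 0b1010001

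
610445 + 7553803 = 8164248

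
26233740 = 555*47268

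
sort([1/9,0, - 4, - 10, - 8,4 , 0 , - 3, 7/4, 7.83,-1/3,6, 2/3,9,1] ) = [ -10 , - 8, - 4, - 3,  -  1/3 , 0,0,1/9,2/3 , 1,7/4,4, 6, 7.83,  9]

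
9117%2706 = 999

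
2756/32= 689/8= 86.12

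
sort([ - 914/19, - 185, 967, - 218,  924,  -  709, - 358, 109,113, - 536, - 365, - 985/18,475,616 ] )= [ - 709, - 536, - 365,- 358, - 218, - 185, - 985/18, - 914/19, 109 , 113, 475,616 , 924 , 967]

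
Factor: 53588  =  2^2*13397^1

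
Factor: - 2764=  - 2^2*691^1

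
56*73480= 4114880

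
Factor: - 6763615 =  - 5^1*113^1*11971^1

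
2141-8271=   -  6130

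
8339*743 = 6195877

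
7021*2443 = 17152303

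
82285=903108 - 820823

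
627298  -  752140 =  - 124842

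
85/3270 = 17/654 = 0.03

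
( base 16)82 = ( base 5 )1010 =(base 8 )202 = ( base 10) 130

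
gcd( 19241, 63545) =71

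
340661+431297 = 771958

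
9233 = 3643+5590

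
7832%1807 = 604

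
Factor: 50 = 2^1*5^2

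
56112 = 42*1336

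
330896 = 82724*4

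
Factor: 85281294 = 2^1*3^1*7^1* 61^1*33287^1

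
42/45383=42/45383 =0.00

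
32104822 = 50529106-18424284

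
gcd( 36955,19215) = 5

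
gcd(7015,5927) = 1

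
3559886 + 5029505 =8589391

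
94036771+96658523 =190695294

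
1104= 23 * 48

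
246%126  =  120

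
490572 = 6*81762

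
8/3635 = 8/3635 = 0.00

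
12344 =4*3086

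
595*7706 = 4585070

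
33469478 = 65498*511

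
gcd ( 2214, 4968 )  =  54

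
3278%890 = 608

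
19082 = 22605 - 3523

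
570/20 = 28 + 1/2= 28.50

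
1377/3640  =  1377/3640 = 0.38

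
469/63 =7 + 4/9 =7.44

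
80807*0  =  0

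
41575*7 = 291025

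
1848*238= 439824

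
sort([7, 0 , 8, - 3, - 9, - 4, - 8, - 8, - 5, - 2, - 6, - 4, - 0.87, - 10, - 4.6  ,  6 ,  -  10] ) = [ - 10 , - 10  , - 9, - 8, - 8, - 6, - 5, - 4.6,-4, - 4, - 3,  -  2, - 0.87 , 0, 6,7,8]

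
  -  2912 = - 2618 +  - 294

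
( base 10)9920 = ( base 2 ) 10011011000000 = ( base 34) 8jq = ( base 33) 93k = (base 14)3888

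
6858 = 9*762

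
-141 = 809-950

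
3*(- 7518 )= -22554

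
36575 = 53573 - 16998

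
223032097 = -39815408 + 262847505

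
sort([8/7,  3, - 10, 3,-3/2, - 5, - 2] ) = [ - 10, - 5, - 2,  -  3/2,8/7, 3,3] 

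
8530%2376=1402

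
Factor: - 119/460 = -2^ ( - 2 ) * 5^( - 1) * 7^1 * 17^1*23^( - 1 )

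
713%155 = 93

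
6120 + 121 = 6241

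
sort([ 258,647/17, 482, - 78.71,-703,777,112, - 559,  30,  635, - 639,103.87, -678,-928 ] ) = [-928, - 703, - 678 ,-639, - 559,  -  78.71, 30,647/17,  103.87, 112,258, 482,635, 777] 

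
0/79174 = 0 = 0.00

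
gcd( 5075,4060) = 1015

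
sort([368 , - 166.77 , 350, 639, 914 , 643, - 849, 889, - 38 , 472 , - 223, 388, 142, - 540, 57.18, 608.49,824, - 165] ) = [ - 849, - 540, - 223,-166.77, - 165,-38, 57.18, 142, 350, 368, 388, 472, 608.49,639, 643,824, 889, 914 ] 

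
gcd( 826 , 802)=2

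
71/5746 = 71/5746  =  0.01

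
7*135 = 945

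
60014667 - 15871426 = 44143241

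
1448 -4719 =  - 3271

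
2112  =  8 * 264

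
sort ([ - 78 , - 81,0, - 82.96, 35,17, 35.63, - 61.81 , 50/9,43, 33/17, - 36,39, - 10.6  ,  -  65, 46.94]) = [  -  82.96 , - 81,-78,  -  65 , - 61.81 , - 36,-10.6,0,33/17  ,  50/9, 17,35, 35.63, 39, 43,46.94]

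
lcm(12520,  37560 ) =37560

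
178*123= 21894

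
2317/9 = 2317/9 = 257.44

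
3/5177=3/5177= 0.00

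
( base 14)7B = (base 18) 61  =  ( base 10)109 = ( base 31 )3G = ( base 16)6D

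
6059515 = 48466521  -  42407006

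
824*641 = 528184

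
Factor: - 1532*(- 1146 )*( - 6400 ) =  - 11236300800 =- 2^11*3^1*5^2*191^1*383^1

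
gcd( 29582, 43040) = 2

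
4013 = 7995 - 3982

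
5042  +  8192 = 13234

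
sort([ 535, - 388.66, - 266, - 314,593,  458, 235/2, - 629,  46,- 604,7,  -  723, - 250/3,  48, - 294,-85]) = [ - 723, - 629, - 604,  -  388.66, - 314, - 294,-266,- 85, - 250/3,7, 46,  48, 235/2,  458, 535, 593 ]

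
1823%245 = 108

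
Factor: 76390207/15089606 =2^ ( - 1 )*7^ (  -  1 )*67^(  -  1)*16087^( - 1 )*76390207^1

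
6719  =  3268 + 3451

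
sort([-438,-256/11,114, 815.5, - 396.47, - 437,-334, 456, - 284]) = [- 438, - 437, - 396.47, - 334 ,-284,- 256/11,114 , 456,815.5]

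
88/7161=8/651= 0.01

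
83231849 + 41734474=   124966323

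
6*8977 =53862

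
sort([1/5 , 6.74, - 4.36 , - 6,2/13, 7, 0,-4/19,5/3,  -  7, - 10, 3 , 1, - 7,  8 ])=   [ - 10,-7, - 7,-6, - 4.36, - 4/19, 0,2/13, 1/5, 1, 5/3, 3, 6.74, 7,8]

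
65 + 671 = 736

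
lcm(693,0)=0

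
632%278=76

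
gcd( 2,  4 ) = 2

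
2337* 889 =2077593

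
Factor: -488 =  - 2^3 * 61^1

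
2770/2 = 1385 = 1385.00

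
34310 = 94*365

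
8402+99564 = 107966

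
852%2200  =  852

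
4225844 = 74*57106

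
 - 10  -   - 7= -3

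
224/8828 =56/2207= 0.03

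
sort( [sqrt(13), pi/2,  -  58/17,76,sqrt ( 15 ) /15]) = [ - 58/17,sqrt(15 ) /15 , pi/2,sqrt (13), 76] 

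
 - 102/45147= - 1 +15015/15049 = - 0.00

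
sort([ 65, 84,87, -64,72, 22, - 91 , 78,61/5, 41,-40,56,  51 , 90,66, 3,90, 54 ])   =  [-91,-64, - 40,3,61/5 , 22, 41,51, 54,56 , 65, 66,  72,78,84,  87,90,90 ]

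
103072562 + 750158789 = 853231351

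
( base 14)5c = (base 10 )82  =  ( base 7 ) 145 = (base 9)101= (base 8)122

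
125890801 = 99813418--26077383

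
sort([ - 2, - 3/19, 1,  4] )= [ - 2,- 3/19,1,4]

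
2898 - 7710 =-4812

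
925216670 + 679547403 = 1604764073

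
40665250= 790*51475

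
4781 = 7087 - 2306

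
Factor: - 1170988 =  - 2^2*7^1 * 13^1*3217^1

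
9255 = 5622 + 3633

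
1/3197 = 1/3197 = 0.00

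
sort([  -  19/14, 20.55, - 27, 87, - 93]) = [ - 93, - 27,- 19/14,20.55,87]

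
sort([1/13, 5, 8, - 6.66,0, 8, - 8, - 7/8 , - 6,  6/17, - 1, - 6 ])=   [ - 8, - 6.66, -6, - 6, - 1, - 7/8 , 0, 1/13, 6/17,5,8, 8]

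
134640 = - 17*( - 7920 )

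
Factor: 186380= 2^2*5^1*9319^1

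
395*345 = 136275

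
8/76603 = 8/76603 = 0.00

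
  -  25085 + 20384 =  - 4701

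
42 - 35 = 7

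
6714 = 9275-2561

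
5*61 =305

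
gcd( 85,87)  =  1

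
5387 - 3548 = 1839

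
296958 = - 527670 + 824628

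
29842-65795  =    -  35953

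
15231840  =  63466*240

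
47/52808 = 47/52808 = 0.00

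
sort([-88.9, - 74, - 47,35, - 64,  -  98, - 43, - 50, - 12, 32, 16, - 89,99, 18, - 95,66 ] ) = [ - 98, - 95, -89,  -  88.9, -74, - 64,-50, - 47, - 43, - 12,  16,18, 32, 35 , 66, 99 ]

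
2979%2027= 952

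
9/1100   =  9/1100= 0.01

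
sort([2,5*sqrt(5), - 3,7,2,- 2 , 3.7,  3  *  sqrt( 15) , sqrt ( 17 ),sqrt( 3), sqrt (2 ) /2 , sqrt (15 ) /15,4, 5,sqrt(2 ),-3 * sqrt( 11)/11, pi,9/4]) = [ - 3, - 2, - 3 * sqrt (11 )/11,sqrt(15) /15, sqrt( 2 ) /2,  sqrt(2 ), sqrt( 3)  ,  2,  2,  9/4,pi,  3.7,  4,sqrt(17 ), 5, 7, 5*sqrt(5 ), 3*sqrt(15 )]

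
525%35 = 0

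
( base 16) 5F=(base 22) 47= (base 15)65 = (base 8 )137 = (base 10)95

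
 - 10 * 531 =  - 5310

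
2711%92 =43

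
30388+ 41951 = 72339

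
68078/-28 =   -  34039/14 = -  2431.36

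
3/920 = 3/920 = 0.00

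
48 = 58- 10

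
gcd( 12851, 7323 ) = 1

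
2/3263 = 2/3263 = 0.00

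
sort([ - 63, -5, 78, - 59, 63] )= [- 63, - 59, - 5,63,78]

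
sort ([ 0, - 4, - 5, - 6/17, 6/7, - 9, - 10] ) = [ - 10,  -  9, - 5, - 4, - 6/17,0, 6/7]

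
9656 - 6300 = 3356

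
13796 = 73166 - 59370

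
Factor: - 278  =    -  2^1*139^1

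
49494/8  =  24747/4 = 6186.75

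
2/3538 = 1/1769 = 0.00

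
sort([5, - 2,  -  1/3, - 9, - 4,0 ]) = [ -9,  -  4, -2,-1/3,0,5 ]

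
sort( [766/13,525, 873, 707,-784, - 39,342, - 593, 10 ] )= [ - 784, - 593,-39, 10, 766/13,  342, 525, 707, 873 ] 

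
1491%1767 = 1491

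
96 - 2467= - 2371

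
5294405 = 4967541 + 326864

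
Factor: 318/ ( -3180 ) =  - 2^( - 1)*5^( - 1)=- 1/10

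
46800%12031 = 10707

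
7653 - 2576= 5077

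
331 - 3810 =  - 3479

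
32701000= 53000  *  617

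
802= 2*401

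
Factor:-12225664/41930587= - 643456/2206873=   - 2^7* 11^1*23^( - 1 )*229^( - 1 )  *419^(  -  1)*457^1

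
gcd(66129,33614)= 7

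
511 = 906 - 395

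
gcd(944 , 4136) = 8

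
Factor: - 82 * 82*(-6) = 2^3*3^1* 41^2 = 40344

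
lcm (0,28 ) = 0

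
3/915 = 1/305 = 0.00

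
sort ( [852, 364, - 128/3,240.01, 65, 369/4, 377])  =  [ - 128/3,65,369/4,240.01,364, 377, 852] 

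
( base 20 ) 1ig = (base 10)776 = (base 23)1AH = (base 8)1410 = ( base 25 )161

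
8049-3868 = 4181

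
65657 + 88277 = 153934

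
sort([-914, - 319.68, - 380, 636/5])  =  [ - 914, - 380, - 319.68,636/5 ]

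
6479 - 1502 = 4977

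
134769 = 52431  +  82338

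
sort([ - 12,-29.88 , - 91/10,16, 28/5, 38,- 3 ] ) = [-29.88, - 12,  -  91/10, - 3,28/5,16, 38] 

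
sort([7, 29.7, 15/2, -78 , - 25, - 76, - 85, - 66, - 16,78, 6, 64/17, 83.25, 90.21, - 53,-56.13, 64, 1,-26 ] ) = [ - 85, - 78,  -  76,-66, - 56.13, - 53,-26, -25,  -  16, 1, 64/17,6, 7 , 15/2,  29.7,64, 78, 83.25,90.21]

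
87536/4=21884 = 21884.00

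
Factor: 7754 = 2^1 * 3877^1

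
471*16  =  7536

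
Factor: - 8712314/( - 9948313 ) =2^1*13^1*335089^1*9948313^(  -  1)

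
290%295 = 290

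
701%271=159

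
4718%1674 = 1370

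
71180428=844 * 84337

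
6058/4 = 1514  +  1/2  =  1514.50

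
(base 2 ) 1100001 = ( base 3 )10121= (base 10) 97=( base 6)241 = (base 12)81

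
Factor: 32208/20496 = 7^( - 1)*11^1 = 11/7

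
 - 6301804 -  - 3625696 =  - 2676108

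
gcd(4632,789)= 3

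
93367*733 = 68438011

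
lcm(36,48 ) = 144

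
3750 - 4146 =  - 396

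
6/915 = 2/305 = 0.01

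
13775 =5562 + 8213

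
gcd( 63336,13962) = 78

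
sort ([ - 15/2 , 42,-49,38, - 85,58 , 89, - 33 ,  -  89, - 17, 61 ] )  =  [ - 89 ,  -  85 , -49, - 33  , - 17, - 15/2, 38, 42, 58,  61,89]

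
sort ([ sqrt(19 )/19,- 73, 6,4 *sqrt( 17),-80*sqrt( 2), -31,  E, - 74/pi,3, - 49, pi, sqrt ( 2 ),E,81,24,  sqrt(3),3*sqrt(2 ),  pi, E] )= [ - 80*sqrt(2 ),-73, - 49,  -  31, - 74/pi, sqrt( 19 ) /19,sqrt( 2),sqrt (3 ),E,  E,E,3, pi , pi, 3*sqrt(2 ),6,4*sqrt(17), 24 , 81] 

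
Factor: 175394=2^1*87697^1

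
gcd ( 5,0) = 5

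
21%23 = 21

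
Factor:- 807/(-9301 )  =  3^1*71^(  -  1 ) * 131^( - 1)*269^1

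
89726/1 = 89726=89726.00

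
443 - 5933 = -5490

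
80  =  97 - 17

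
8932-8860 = 72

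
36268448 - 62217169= - 25948721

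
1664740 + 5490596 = 7155336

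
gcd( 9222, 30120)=6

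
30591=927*33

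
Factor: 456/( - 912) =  - 2^( - 1) = - 1/2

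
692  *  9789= 6773988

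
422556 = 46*9186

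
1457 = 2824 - 1367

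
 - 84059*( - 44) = 3698596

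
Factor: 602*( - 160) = -96320= -2^6*5^1*7^1*43^1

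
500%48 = 20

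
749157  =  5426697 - 4677540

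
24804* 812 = 20140848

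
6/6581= 6/6581 = 0.00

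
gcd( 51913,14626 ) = 1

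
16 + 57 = 73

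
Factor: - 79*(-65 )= 5^1*13^1*79^1=5135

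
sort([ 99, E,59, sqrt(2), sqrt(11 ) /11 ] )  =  [ sqrt(11) /11,sqrt( 2 ) , E, 59, 99]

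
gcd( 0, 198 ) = 198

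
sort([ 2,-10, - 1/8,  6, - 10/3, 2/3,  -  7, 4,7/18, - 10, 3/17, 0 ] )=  [- 10,-10,-7, - 10/3, - 1/8,0, 3/17,7/18, 2/3, 2, 4,  6 ]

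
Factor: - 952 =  -2^3*7^1*  17^1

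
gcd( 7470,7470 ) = 7470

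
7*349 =2443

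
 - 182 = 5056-5238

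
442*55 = 24310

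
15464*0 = 0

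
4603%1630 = 1343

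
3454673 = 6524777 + -3070104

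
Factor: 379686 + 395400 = 775086 = 2^1*3^1* 13^1 * 19^1*523^1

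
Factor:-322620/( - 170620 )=3^1*283^1*449^( - 1) = 849/449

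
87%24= 15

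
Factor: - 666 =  - 2^1*3^2*37^1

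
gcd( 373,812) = 1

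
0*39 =0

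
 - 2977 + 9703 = 6726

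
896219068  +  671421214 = 1567640282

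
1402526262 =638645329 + 763880933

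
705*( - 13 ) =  - 9165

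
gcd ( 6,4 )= 2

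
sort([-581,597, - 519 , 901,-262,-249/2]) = [-581, -519, - 262, - 249/2,597,901]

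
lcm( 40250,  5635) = 281750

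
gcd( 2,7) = 1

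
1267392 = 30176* 42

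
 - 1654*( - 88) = 145552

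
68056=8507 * 8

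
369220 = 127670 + 241550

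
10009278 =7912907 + 2096371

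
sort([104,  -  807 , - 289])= [ - 807, - 289,104 ] 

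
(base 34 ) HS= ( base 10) 606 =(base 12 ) 426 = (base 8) 1136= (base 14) 314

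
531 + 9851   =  10382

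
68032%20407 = 6811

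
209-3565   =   - 3356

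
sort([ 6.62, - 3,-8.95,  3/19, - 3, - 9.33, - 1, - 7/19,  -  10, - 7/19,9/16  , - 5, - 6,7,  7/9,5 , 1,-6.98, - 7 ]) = [ - 10, - 9.33, - 8.95, - 7, - 6.98, - 6,-5  ,  -  3 , - 3,-1, - 7/19,-7/19,3/19, 9/16, 7/9,  1, 5,6.62, 7]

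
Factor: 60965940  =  2^2*3^1*5^1 * 7^1*379^1*383^1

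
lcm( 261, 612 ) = 17748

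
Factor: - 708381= - 3^2*31^1*2539^1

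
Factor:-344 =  - 2^3*43^1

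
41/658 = 41/658=0.06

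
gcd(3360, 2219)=7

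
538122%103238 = 21932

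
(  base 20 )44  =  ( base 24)3c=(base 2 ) 1010100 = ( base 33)2I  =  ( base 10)84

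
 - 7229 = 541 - 7770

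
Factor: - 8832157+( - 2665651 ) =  - 11497808 = - 2^4 * 7^1*251^1*409^1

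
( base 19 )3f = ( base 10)72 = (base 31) 2a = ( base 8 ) 110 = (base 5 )242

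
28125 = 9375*3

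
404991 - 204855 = 200136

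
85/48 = 85/48 = 1.77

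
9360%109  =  95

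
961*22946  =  22051106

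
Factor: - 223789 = -31^1*7219^1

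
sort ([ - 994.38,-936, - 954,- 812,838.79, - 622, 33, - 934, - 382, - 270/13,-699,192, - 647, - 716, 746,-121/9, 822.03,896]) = [ - 994.38,  -  954, - 936, - 934,-812, - 716, - 699, - 647 , - 622, - 382, - 270/13, - 121/9,33, 192, 746, 822.03, 838.79, 896] 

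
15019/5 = 15019/5 = 3003.80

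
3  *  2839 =8517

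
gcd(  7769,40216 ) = 457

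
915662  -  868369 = 47293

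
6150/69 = 89 + 3/23 = 89.13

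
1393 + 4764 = 6157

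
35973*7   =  251811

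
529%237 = 55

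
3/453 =1/151= 0.01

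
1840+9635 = 11475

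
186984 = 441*424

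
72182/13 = 72182/13 = 5552.46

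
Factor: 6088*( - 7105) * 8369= - 362003103560 = - 2^3* 5^1*7^2*29^1 * 761^1 *8369^1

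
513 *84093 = 43139709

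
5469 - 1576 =3893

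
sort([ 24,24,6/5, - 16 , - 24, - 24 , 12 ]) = [-24,  -  24,-16 , 6/5,12 , 24,24 ]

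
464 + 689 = 1153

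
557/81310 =557/81310= 0.01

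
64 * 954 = 61056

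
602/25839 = 602/25839 = 0.02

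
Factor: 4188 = 2^2*3^1*349^1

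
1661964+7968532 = 9630496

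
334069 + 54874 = 388943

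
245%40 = 5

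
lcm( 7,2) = 14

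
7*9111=63777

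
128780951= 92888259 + 35892692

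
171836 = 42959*4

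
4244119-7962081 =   -  3717962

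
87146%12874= 9902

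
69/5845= 69/5845= 0.01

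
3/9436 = 3/9436=0.00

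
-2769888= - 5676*488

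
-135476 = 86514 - 221990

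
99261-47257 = 52004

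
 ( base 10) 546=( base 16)222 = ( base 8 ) 1042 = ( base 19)19e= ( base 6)2310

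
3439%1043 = 310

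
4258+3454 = 7712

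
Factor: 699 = 3^1*233^1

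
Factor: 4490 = 2^1 * 5^1*449^1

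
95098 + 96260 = 191358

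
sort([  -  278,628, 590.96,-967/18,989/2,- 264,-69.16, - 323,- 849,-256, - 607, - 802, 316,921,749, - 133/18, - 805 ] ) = [-849, - 805,- 802, - 607, - 323,-278, - 264,  -  256, - 69.16,- 967/18,-133/18, 316,989/2, 590.96,628,749,921] 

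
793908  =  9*88212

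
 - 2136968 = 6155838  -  8292806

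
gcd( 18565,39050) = 5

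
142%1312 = 142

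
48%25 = 23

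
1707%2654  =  1707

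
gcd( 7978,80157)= 1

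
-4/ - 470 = 2/235 = 0.01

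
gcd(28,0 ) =28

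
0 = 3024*0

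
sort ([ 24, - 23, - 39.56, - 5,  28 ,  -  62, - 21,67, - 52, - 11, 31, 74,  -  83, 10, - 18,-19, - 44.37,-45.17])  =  [ - 83, - 62, - 52, - 45.17, - 44.37, - 39.56, - 23,-21, - 19,  -  18, - 11 , - 5, 10, 24, 28 , 31, 67 , 74]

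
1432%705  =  22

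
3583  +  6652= 10235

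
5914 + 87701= 93615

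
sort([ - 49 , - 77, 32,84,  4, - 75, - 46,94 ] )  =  [ - 77, - 75, - 49,  -  46,4,32,84,94]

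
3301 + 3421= 6722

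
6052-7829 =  - 1777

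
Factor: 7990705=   5^1 * 37^1*47^1*919^1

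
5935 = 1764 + 4171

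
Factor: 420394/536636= 2^( - 1 )*13^1*37^1*307^ ( - 1 ) =481/614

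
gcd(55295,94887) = 1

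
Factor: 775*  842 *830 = 541616500 = 2^2*5^3 * 31^1*83^1 * 421^1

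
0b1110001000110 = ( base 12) 4232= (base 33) 6lb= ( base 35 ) 5VS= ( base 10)7238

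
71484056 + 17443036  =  88927092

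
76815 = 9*8535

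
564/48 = 47/4 = 11.75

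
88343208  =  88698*996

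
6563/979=6563/979 =6.70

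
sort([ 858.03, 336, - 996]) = [-996, 336,858.03] 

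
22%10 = 2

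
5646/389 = 5646/389   =  14.51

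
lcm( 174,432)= 12528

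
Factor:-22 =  - 2^1*11^1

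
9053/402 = 22 + 209/402 =22.52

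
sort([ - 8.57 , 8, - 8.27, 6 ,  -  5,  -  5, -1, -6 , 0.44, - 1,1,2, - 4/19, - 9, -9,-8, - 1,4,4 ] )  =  [ - 9,-9, - 8.57, - 8.27, - 8, - 6, - 5, - 5, -1, -1, - 1, - 4/19,  0.44,1,2,4,4,6, 8 ] 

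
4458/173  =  4458/173= 25.77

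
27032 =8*3379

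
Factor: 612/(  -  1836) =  - 3^(- 1) = - 1/3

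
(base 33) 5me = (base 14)237B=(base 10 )6185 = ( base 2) 1100000101001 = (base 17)146E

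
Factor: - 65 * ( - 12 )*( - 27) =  -2^2 * 3^4* 5^1*13^1 = - 21060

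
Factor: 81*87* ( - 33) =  - 3^6*11^1*29^1 = - 232551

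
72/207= 8/23 = 0.35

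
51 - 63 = -12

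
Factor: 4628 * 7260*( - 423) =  - 14212495440 = - 2^4*3^3*5^1*11^2*13^1*47^1*89^1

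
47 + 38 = 85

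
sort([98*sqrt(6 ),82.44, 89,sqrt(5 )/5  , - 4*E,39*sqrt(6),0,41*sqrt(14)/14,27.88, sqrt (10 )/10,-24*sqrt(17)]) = [ - 24*sqrt(17 ),-4 * E,  0,sqrt(10)/10,  sqrt(5)/5,41*sqrt(14 )/14,27.88,82.44,89, 39*sqrt( 6),  98*sqrt ( 6)] 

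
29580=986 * 30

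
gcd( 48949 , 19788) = 1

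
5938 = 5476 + 462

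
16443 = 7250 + 9193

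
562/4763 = 562/4763 = 0.12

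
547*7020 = 3839940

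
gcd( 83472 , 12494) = 2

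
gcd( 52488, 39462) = 6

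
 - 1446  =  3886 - 5332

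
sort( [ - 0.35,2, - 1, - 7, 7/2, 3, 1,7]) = [-7, - 1,-0.35,1, 2,3 , 7/2,7]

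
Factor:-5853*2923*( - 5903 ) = 100990407057 = 3^1*37^1* 79^1*  1951^1 *5903^1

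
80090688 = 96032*834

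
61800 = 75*824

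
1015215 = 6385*159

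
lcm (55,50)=550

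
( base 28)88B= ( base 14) 252B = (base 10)6507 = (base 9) 8830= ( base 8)14553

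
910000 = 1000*910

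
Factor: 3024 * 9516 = 2^6*3^4*7^1*13^1  *  61^1 =28776384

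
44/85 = 44/85 = 0.52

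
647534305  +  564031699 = 1211566004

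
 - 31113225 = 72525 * ( - 429) 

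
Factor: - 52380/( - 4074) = 90/7 =2^1*3^2*5^1*7^(- 1) 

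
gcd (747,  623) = 1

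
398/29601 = 398/29601 = 0.01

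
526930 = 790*667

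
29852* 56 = 1671712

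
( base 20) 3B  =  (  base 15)4b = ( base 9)78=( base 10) 71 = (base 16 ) 47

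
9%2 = 1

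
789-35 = 754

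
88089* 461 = 40609029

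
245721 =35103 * 7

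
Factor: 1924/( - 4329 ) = - 2^2 * 3^ (- 2)  =  - 4/9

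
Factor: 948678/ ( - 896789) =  - 2^1 * 3^1*151^ ( - 1 )*5939^ ( - 1)*158113^1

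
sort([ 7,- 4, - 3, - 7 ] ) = [ - 7, - 4, - 3,7]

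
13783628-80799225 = -67015597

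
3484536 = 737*4728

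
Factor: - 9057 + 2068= - 6989 = - 29^1 * 241^1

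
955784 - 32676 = 923108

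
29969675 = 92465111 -62495436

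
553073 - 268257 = 284816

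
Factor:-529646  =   - 2^1*13^2*1567^1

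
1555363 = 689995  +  865368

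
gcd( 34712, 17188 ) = 4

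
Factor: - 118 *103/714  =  -3^( - 1)*7^(-1 )*17^(- 1)*59^1*103^1 = -6077/357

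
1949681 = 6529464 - 4579783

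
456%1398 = 456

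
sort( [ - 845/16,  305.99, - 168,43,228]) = [- 168, - 845/16,43,228,305.99 ]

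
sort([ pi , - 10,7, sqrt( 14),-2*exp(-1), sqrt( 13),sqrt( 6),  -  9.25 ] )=[ - 10,-9.25, - 2 * exp(  -  1),sqrt(6 ),  pi, sqrt(13 ),sqrt(14), 7]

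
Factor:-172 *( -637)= 2^2 * 7^2*13^1*43^1 = 109564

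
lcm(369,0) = 0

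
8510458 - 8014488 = 495970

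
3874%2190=1684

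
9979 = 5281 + 4698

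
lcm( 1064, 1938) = 54264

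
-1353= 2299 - 3652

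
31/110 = 31/110= 0.28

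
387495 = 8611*45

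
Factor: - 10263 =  - 3^1*11^1*311^1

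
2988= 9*332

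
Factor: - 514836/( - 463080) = 2^( - 1 )*3^3*5^( - 1)*7^1*17^( - 1) = 189/170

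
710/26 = 27 + 4/13  =  27.31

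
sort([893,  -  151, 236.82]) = [-151, 236.82,893 ]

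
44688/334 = 133 + 133/167 = 133.80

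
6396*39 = 249444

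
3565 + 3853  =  7418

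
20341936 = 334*60904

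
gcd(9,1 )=1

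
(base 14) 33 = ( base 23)1m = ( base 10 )45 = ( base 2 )101101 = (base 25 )1k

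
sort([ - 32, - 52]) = [ - 52, - 32]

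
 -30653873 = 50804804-81458677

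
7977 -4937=3040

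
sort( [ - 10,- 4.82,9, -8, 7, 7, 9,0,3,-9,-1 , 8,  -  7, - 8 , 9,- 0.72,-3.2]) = [ - 10,-9,-8 , - 8 , - 7, - 4.82, - 3.2, - 1, - 0.72,0,3,7 , 7,8,9, 9,9] 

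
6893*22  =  151646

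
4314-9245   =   - 4931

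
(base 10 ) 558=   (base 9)680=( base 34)GE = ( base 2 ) 1000101110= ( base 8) 1056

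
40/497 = 40/497 =0.08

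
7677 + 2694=10371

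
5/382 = 5/382 = 0.01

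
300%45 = 30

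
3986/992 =4 + 9/496  =  4.02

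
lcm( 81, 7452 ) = 7452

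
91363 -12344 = 79019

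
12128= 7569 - -4559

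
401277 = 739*543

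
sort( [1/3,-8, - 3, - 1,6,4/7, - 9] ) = [-9, - 8, - 3, - 1,  1/3,4/7,6] 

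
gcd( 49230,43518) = 6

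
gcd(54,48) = 6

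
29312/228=7328/57 = 128.56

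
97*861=83517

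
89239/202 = 89239/202 = 441.78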